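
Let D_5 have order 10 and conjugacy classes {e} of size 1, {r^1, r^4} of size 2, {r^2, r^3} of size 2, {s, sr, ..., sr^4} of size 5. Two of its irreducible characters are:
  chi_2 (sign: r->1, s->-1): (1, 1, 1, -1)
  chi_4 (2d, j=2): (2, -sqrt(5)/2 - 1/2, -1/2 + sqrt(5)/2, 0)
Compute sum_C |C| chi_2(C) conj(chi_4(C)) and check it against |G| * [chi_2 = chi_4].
Sum = 0; so <chi_2, chi_4> = 0 (distinct irreducibles are orthogonal).

Why: Compute term by term over conjugacy classes (|C| * chi_2(C) * conj(chi_4(C))):
  1*(1)*conj(2) + 2*(1)*conj(-sqrt(5)/2 - 1/2) + 2*(1)*conj(-1/2 + sqrt(5)/2) + 5*(-1)*conj(0)
  = (2) + (-sqrt(5) - 1) + (-1 + sqrt(5)) + (0)
  = 0.
Dividing by |G| = 10 gives 0/10 = 0, matching the row-orthogonality relation <chi_2, chi_4> = [chi_2 = chi_4].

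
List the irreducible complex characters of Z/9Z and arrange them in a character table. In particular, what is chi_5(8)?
Character table of Z/9Z (irreps indexed chi_0,...,chi_8 with chi_k(m) = zeta_9^(k*m), zeta_9 = exp(2*pi*i/9)):
  irrep \ class  {0} (size 1)  {1} (size 1)    {2} (size 1)    {3} (size 1)    {4} (size 1)    {5} (size 1)    {6} (size 1)    {7} (size 1)    {8} (size 1)  
  chi_0          1             1               1               1               1               1               1               1               1             
  chi_1          1             exp(2*I*pi/9)   exp(4*I*pi/9)   exp(2*I*pi/3)   exp(8*I*pi/9)   exp(-8*I*pi/9)  exp(-2*I*pi/3)  exp(-4*I*pi/9)  exp(-2*I*pi/9)
  chi_2          1             exp(4*I*pi/9)   exp(8*I*pi/9)   exp(-2*I*pi/3)  exp(-2*I*pi/9)  exp(2*I*pi/9)   exp(2*I*pi/3)   exp(-8*I*pi/9)  exp(-4*I*pi/9)
  chi_3          1             exp(2*I*pi/3)   exp(-2*I*pi/3)  1               exp(2*I*pi/3)   exp(-2*I*pi/3)  1               exp(2*I*pi/3)   exp(-2*I*pi/3)
  chi_4          1             exp(8*I*pi/9)   exp(-2*I*pi/9)  exp(2*I*pi/3)   exp(-4*I*pi/9)  exp(4*I*pi/9)   exp(-2*I*pi/3)  exp(2*I*pi/9)   exp(-8*I*pi/9)
  chi_5          1             exp(-8*I*pi/9)  exp(2*I*pi/9)   exp(-2*I*pi/3)  exp(4*I*pi/9)   exp(-4*I*pi/9)  exp(2*I*pi/3)   exp(-2*I*pi/9)  exp(8*I*pi/9) 
  chi_6          1             exp(-2*I*pi/3)  exp(2*I*pi/3)   1               exp(-2*I*pi/3)  exp(2*I*pi/3)   1               exp(-2*I*pi/3)  exp(2*I*pi/3) 
  chi_7          1             exp(-4*I*pi/9)  exp(-8*I*pi/9)  exp(2*I*pi/3)   exp(2*I*pi/9)   exp(-2*I*pi/9)  exp(-2*I*pi/3)  exp(8*I*pi/9)   exp(4*I*pi/9) 
  chi_8          1             exp(-2*I*pi/9)  exp(-4*I*pi/9)  exp(-2*I*pi/3)  exp(-8*I*pi/9)  exp(8*I*pi/9)   exp(2*I*pi/3)   exp(4*I*pi/9)   exp(2*I*pi/9) 

Spot check: chi_5(8) = zeta_9^(5*8) = zeta_9^40 = exp(8*I*pi/9).

Argument: Z/9Z is abelian, so all 9 irreducible complex representations are 1-dimensional. They are given by chi_k(m) = zeta_9^(k*m) for k = 0,...,8. Row orthogonality: sum_m chi_k(m) conj(chi_l(m)) = 9 * [k = l].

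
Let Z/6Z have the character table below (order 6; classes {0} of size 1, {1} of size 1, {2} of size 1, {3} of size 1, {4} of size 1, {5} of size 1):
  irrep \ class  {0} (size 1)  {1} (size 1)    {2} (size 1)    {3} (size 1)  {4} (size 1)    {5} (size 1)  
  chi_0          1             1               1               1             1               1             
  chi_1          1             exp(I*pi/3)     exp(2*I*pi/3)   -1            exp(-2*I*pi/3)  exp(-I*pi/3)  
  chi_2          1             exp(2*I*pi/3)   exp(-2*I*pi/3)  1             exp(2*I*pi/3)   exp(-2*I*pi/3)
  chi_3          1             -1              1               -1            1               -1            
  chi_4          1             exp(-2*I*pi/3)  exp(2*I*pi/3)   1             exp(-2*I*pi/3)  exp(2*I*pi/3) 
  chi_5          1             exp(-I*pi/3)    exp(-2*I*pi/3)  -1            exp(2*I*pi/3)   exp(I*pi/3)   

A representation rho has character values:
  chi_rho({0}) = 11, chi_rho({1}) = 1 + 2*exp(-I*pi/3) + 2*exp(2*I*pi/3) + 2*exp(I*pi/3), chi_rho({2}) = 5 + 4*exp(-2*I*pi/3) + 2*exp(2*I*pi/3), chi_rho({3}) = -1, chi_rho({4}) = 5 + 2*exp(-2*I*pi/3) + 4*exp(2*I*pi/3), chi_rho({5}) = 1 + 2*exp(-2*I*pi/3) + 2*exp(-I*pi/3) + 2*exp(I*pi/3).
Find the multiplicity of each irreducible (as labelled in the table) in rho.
Multiplicities: chi_0: 3, chi_1: 2, chi_2: 2, chi_3: 2, chi_4: 0, chi_5: 2.

Details: Use <chi_rho, chi> = (1/|G|) sum_C |C| * chi_rho(C) * conj(chi(C)) with |G| = 6 for each irreducible chi in the table:
  <chi_rho, chi_0> = (1/6)[1*(11)*conj(1) + 1*(1 + 2*exp(-I*pi/3) + 2*exp(2*I*pi/3) + 2*exp(I*pi/3))*conj(1) + 1*(5 + 4*exp(-2*I*pi/3) + 2*exp(2*I*pi/3))*conj(1) + 1*(-1)*conj(1) + 1*(5 + 2*exp(-2*I*pi/3) + 4*exp(2*I*pi/3))*conj(1) + 1*(1 + 2*exp(-2*I*pi/3) + 2*exp(-I*pi/3) + 2*exp(I*pi/3))*conj(1)]
      = (1/6)[(11) + (1 + 2*exp(-I*pi/3) + 2*exp(2*I*pi/3) + 2*exp(I*pi/3)) + (5 + 4*exp(-2*I*pi/3) + 2*exp(2*I*pi/3)) + (-1) + (5 + 2*exp(-2*I*pi/3) + 4*exp(2*I*pi/3)) + (1 + 2*exp(-2*I*pi/3) + 2*exp(-I*pi/3) + 2*exp(I*pi/3))] = 18/6 = 3
  <chi_rho, chi_1> = (1/6)[1*(11)*conj(1) + 1*(1 + 2*exp(-I*pi/3) + 2*exp(2*I*pi/3) + 2*exp(I*pi/3))*conj(exp(I*pi/3)) + 1*(5 + 4*exp(-2*I*pi/3) + 2*exp(2*I*pi/3))*conj(exp(2*I*pi/3)) + 1*(-1)*conj(-1) + 1*(5 + 2*exp(-2*I*pi/3) + 4*exp(2*I*pi/3))*conj(exp(-2*I*pi/3)) + 1*(1 + 2*exp(-2*I*pi/3) + 2*exp(-I*pi/3) + 2*exp(I*pi/3))*conj(exp(-I*pi/3))]
      = (1/6)[(11) + (2 + 2*exp(-2*I*pi/3) + exp(-I*pi/3) + 2*exp(I*pi/3)) + (2 + 5*exp(-2*I*pi/3) + 4*exp(2*I*pi/3)) + (1) + (2 + 4*exp(-2*I*pi/3) + 5*exp(2*I*pi/3)) + (2 + 2*exp(-I*pi/3) + exp(I*pi/3) + 2*exp(2*I*pi/3))] = 12/6 = 2
  <chi_rho, chi_2> = (1/6)[1*(11)*conj(1) + 1*(1 + 2*exp(-I*pi/3) + 2*exp(2*I*pi/3) + 2*exp(I*pi/3))*conj(exp(2*I*pi/3)) + 1*(5 + 4*exp(-2*I*pi/3) + 2*exp(2*I*pi/3))*conj(exp(-2*I*pi/3)) + 1*(-1)*conj(1) + 1*(5 + 2*exp(-2*I*pi/3) + 4*exp(2*I*pi/3))*conj(exp(2*I*pi/3)) + 1*(1 + 2*exp(-2*I*pi/3) + 2*exp(-I*pi/3) + 2*exp(I*pi/3))*conj(exp(-2*I*pi/3))]
      = (1/6)[(11) + (2*exp(-I*pi/3) + exp(-2*I*pi/3)) + (4 + 2*exp(-2*I*pi/3) + 5*exp(2*I*pi/3)) + (-1) + (4 + 5*exp(-2*I*pi/3) + 2*exp(2*I*pi/3)) + (exp(2*I*pi/3) + 2*exp(I*pi/3))] = 12/6 = 2
  <chi_rho, chi_3> = (1/6)[1*(11)*conj(1) + 1*(1 + 2*exp(-I*pi/3) + 2*exp(2*I*pi/3) + 2*exp(I*pi/3))*conj(-1) + 1*(5 + 4*exp(-2*I*pi/3) + 2*exp(2*I*pi/3))*conj(1) + 1*(-1)*conj(-1) + 1*(5 + 2*exp(-2*I*pi/3) + 4*exp(2*I*pi/3))*conj(1) + 1*(1 + 2*exp(-2*I*pi/3) + 2*exp(-I*pi/3) + 2*exp(I*pi/3))*conj(-1)]
      = (1/6)[(11) + (-1 - 2*exp(I*pi/3) - 2*exp(2*I*pi/3) - 2*exp(-I*pi/3)) + (5 + 4*exp(-2*I*pi/3) + 2*exp(2*I*pi/3)) + (1) + (5 + 2*exp(-2*I*pi/3) + 4*exp(2*I*pi/3)) + (-1 - 2*exp(I*pi/3) - 2*exp(-I*pi/3) - 2*exp(-2*I*pi/3))] = 12/6 = 2
  <chi_rho, chi_4> = (1/6)[1*(11)*conj(1) + 1*(1 + 2*exp(-I*pi/3) + 2*exp(2*I*pi/3) + 2*exp(I*pi/3))*conj(exp(-2*I*pi/3)) + 1*(5 + 4*exp(-2*I*pi/3) + 2*exp(2*I*pi/3))*conj(exp(2*I*pi/3)) + 1*(-1)*conj(1) + 1*(5 + 2*exp(-2*I*pi/3) + 4*exp(2*I*pi/3))*conj(exp(-2*I*pi/3)) + 1*(1 + 2*exp(-2*I*pi/3) + 2*exp(-I*pi/3) + 2*exp(I*pi/3))*conj(exp(2*I*pi/3))]
      = (1/6)[(11) + (-2 + 2*exp(-2*I*pi/3) + exp(2*I*pi/3) + 2*exp(I*pi/3)) + (2 + 5*exp(-2*I*pi/3) + 4*exp(2*I*pi/3)) + (-1) + (2 + 4*exp(-2*I*pi/3) + 5*exp(2*I*pi/3)) + (-2 + 2*exp(-I*pi/3) + exp(-2*I*pi/3) + 2*exp(2*I*pi/3))] = 0/6 = 0
  <chi_rho, chi_5> = (1/6)[1*(11)*conj(1) + 1*(1 + 2*exp(-I*pi/3) + 2*exp(2*I*pi/3) + 2*exp(I*pi/3))*conj(exp(-I*pi/3)) + 1*(5 + 4*exp(-2*I*pi/3) + 2*exp(2*I*pi/3))*conj(exp(-2*I*pi/3)) + 1*(-1)*conj(-1) + 1*(5 + 2*exp(-2*I*pi/3) + 4*exp(2*I*pi/3))*conj(exp(2*I*pi/3)) + 1*(1 + 2*exp(-2*I*pi/3) + 2*exp(-I*pi/3) + 2*exp(I*pi/3))*conj(exp(I*pi/3))]
      = (1/6)[(11) + (exp(I*pi/3) + 2*exp(2*I*pi/3)) + (4 + 2*exp(-2*I*pi/3) + 5*exp(2*I*pi/3)) + (1) + (4 + 5*exp(-2*I*pi/3) + 2*exp(2*I*pi/3)) + (2*exp(-2*I*pi/3) + exp(-I*pi/3))] = 12/6 = 2
(Exp terms are combined using exp(i*s)*conj(exp(i*t)) = exp(i*(s-t)), and sums of them are collapsed using the identity that for every m > 1 the m distinct m-th roots of unity sum to 0, e.g. 1 + exp(2*I*pi/3) + exp(-2*I*pi/3) = 0.)
Dimension check: dim(rho) = sum (mult * dim) = 3*1 + 2*1 + 2*1 + 2*1 + 0*1 + 2*1 = 11 = chi_rho(e) = 11.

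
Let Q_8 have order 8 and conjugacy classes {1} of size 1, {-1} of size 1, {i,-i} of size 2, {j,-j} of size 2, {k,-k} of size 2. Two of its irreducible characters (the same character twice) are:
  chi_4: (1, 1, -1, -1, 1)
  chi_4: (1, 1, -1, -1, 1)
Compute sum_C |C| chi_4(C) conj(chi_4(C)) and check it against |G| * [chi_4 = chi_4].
Sum = 8 = |G| = 8; so <chi_4, chi_4> = 1 (norm-1 confirms irreducibility).

Derivation: Compute term by term over conjugacy classes (|C| * chi_4(C) * conj(chi_4(C))):
  1*(1)*conj(1) + 1*(1)*conj(1) + 2*(-1)*conj(-1) + 2*(-1)*conj(-1) + 2*(1)*conj(1)
  = (1) + (1) + (2) + (2) + (2)
  = 8.
Dividing by |G| = 8 gives 8/8 = 1, matching the row-orthogonality relation <chi_4, chi_4> = [chi_4 = chi_4].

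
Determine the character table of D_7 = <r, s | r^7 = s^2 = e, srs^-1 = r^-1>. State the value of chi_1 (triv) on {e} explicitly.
Conjugacy classes: {e} of size 1, {r^1, r^6} of size 2, {r^2, r^5} of size 2, {r^3, r^4} of size 2, {s, sr, ..., sr^6} of size 7.
Character table:
  irrep \ class              {e} (size 1)  {r^1, r^6} (size 2)  {r^2, r^5} (size 2)  {r^3, r^4} (size 2)  {s, sr, ..., sr^6} (size 7)
  chi_1 (triv)               1             1                    1                    1                    1                          
  chi_2 (sign: r->1, s->-1)  1             1                    1                    1                    -1                         
  chi_3 (2d, j=1)            2             2*cos(2*pi/7)        -2*cos(3*pi/7)       -2*cos(pi/7)         0                          
  chi_4 (2d, j=2)            2             -2*cos(3*pi/7)       -2*cos(pi/7)         2*cos(2*pi/7)        0                          
  chi_5 (2d, j=3)            2             -2*cos(pi/7)         2*cos(2*pi/7)        -2*cos(3*pi/7)       0                          

Spot check: chi_1 (triv) on {e} = 1.

Proof sketch: D_7 has order 2*7 = 14 with 5 conjugacy classes, hence 5 irreducibles. Sum of squared dims 1 + 1 + 4 + 4 + 4 = 14 = |G|. Linear characters come from the abelianisation; the 2-dimensional irreps have character r^k -> 2*cos(2*pi*j*k/7), reflections -> 0.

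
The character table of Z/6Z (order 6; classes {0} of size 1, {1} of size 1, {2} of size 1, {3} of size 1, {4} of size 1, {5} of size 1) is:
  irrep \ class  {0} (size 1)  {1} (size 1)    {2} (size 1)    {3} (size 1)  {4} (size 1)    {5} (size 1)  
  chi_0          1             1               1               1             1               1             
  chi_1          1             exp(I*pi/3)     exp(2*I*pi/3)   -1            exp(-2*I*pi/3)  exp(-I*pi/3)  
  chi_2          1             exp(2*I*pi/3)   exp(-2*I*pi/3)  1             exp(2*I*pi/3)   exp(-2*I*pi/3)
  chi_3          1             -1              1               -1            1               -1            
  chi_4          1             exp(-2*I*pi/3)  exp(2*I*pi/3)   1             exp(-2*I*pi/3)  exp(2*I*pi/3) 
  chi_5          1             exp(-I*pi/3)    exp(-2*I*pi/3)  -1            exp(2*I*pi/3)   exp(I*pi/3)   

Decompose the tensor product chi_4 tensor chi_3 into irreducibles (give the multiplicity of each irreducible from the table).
chi_4 tensor chi_3 = chi_1 (all other irreducibles have multiplicity 0).

Proof sketch: The character of a tensor product is the pointwise product (chi_4 * chi_3)(C) = chi_4(C) * chi_3(C):
  {0}: (1)*(1), {1}: (exp(-2*I*pi/3))*(-1), {2}: (exp(2*I*pi/3))*(1), {3}: (1)*(-1), {4}: (exp(-2*I*pi/3))*(1), {5}: (exp(2*I*pi/3))*(-1)
so (chi_4 * chi_3) takes values
  {0} -> 1, {1} -> -exp(-2*I*pi/3), {2} -> exp(2*I*pi/3), {3} -> -1, {4} -> exp(-2*I*pi/3), {5} -> -exp(2*I*pi/3).
Now take the inner product of this character with each irreducible chi from the table, <chi_4*chi_3, chi> = (1/6) sum_C |C| (chi_4*chi_3)(C) conj(chi(C)):
  <chi_4*chi_3, chi_0> = (1/6)[1*(1)*conj(1) + 1*(-exp(-2*I*pi/3))*conj(1) + 1*(exp(2*I*pi/3))*conj(1) + 1*(-1)*conj(1) + 1*(exp(-2*I*pi/3))*conj(1) + 1*(-exp(2*I*pi/3))*conj(1)]
      = (1/6)[(1) + (-exp(-2*I*pi/3)) + (exp(2*I*pi/3)) + (-1) + (exp(-2*I*pi/3)) + (-exp(2*I*pi/3))] = 0/6 = 0
  <chi_4*chi_3, chi_1> = (1/6)[1*(1)*conj(1) + 1*(-exp(-2*I*pi/3))*conj(exp(I*pi/3)) + 1*(exp(2*I*pi/3))*conj(exp(2*I*pi/3)) + 1*(-1)*conj(-1) + 1*(exp(-2*I*pi/3))*conj(exp(-2*I*pi/3)) + 1*(-exp(2*I*pi/3))*conj(exp(-I*pi/3))]
      = (1/6)[(1) + (1) + (1) + (1) + (1) + (1)] = 6/6 = 1
  <chi_4*chi_3, chi_2> = (1/6)[1*(1)*conj(1) + 1*(-exp(-2*I*pi/3))*conj(exp(2*I*pi/3)) + 1*(exp(2*I*pi/3))*conj(exp(-2*I*pi/3)) + 1*(-1)*conj(1) + 1*(exp(-2*I*pi/3))*conj(exp(2*I*pi/3)) + 1*(-exp(2*I*pi/3))*conj(exp(-2*I*pi/3))]
      = (1/6)[(1) + (-exp(2*I*pi/3)) + (exp(-2*I*pi/3)) + (-1) + (exp(2*I*pi/3)) + (-exp(-2*I*pi/3))] = 0/6 = 0
  <chi_4*chi_3, chi_3> = (1/6)[1*(1)*conj(1) + 1*(-exp(-2*I*pi/3))*conj(-1) + 1*(exp(2*I*pi/3))*conj(1) + 1*(-1)*conj(-1) + 1*(exp(-2*I*pi/3))*conj(1) + 1*(-exp(2*I*pi/3))*conj(-1)]
      = (1/6)[(1) + (exp(-2*I*pi/3)) + (exp(2*I*pi/3)) + (1) + (exp(-2*I*pi/3)) + (exp(2*I*pi/3))] = 0/6 = 0
  <chi_4*chi_3, chi_4> = (1/6)[1*(1)*conj(1) + 1*(-exp(-2*I*pi/3))*conj(exp(-2*I*pi/3)) + 1*(exp(2*I*pi/3))*conj(exp(2*I*pi/3)) + 1*(-1)*conj(1) + 1*(exp(-2*I*pi/3))*conj(exp(-2*I*pi/3)) + 1*(-exp(2*I*pi/3))*conj(exp(2*I*pi/3))]
      = (1/6)[(1) + (-1) + (1) + (-1) + (1) + (-1)] = 0/6 = 0
  <chi_4*chi_3, chi_5> = (1/6)[1*(1)*conj(1) + 1*(-exp(-2*I*pi/3))*conj(exp(-I*pi/3)) + 1*(exp(2*I*pi/3))*conj(exp(-2*I*pi/3)) + 1*(-1)*conj(-1) + 1*(exp(-2*I*pi/3))*conj(exp(2*I*pi/3)) + 1*(-exp(2*I*pi/3))*conj(exp(I*pi/3))]
      = (1/6)[(1) + (-exp(-I*pi/3)) + (exp(-2*I*pi/3)) + (1) + (exp(2*I*pi/3)) + (-exp(I*pi/3))] = 0/6 = 0
(Exp terms are combined using exp(i*s)*conj(exp(i*t)) = exp(i*(s-t)), and sums of them are collapsed using the identity that for every m > 1 the m distinct m-th roots of unity sum to 0, e.g. 1 + exp(2*I*pi/3) + exp(-2*I*pi/3) = 0.)
Hence the multiplicities are chi_1: 1. Dimension check: dim(chi_4)*dim(chi_3) = 1*1 = 1 and sum (mult * dim) = 1*1 = 1.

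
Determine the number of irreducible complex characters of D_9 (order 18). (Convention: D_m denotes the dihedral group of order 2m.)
6

Justification: The number of irreducible complex representations of a finite group equals its number of conjugacy classes. D_9 has 6 conjugacy classes ((n+3)/2 for n odd), so D_9 (order 18) has exactly 6 irreducible complex representations.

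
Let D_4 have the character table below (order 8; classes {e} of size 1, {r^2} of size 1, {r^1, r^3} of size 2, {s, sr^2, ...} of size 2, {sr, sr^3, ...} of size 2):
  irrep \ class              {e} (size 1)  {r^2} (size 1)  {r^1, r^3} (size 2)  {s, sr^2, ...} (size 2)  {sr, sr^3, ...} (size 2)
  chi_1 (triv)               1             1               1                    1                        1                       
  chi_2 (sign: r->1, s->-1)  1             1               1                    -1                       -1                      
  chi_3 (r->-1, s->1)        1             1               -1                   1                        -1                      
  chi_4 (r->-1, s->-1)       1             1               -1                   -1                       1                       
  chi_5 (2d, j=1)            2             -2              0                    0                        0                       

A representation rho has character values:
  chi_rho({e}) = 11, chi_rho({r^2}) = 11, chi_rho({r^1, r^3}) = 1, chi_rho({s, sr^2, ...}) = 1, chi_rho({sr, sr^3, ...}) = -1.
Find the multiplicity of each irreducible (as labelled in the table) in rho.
Multiplicities: chi_1: 3, chi_2: 3, chi_3: 3, chi_4: 2, chi_5: 0.

Justification: Use <chi_rho, chi> = (1/|G|) sum_C |C| * chi_rho(C) * conj(chi(C)) with |G| = 8 for each irreducible chi in the table:
  <chi_rho, chi_1> = (1/8)[1*(11)*conj(1) + 1*(11)*conj(1) + 2*(1)*conj(1) + 2*(1)*conj(1) + 2*(-1)*conj(1)]
      = (1/8)[(11) + (11) + (2) + (2) + (-2)] = 24/8 = 3
  <chi_rho, chi_2> = (1/8)[1*(11)*conj(1) + 1*(11)*conj(1) + 2*(1)*conj(1) + 2*(1)*conj(-1) + 2*(-1)*conj(-1)]
      = (1/8)[(11) + (11) + (2) + (-2) + (2)] = 24/8 = 3
  <chi_rho, chi_3> = (1/8)[1*(11)*conj(1) + 1*(11)*conj(1) + 2*(1)*conj(-1) + 2*(1)*conj(1) + 2*(-1)*conj(-1)]
      = (1/8)[(11) + (11) + (-2) + (2) + (2)] = 24/8 = 3
  <chi_rho, chi_4> = (1/8)[1*(11)*conj(1) + 1*(11)*conj(1) + 2*(1)*conj(-1) + 2*(1)*conj(-1) + 2*(-1)*conj(1)]
      = (1/8)[(11) + (11) + (-2) + (-2) + (-2)] = 16/8 = 2
  <chi_rho, chi_5> = (1/8)[1*(11)*conj(2) + 1*(11)*conj(-2) + 2*(1)*conj(0) + 2*(1)*conj(0) + 2*(-1)*conj(0)]
      = (1/8)[(22) + (-22) + (0) + (0) + (0)] = 0/8 = 0
Dimension check: dim(rho) = sum (mult * dim) = 3*1 + 3*1 + 3*1 + 2*1 + 0*2 = 11 = chi_rho(e) = 11.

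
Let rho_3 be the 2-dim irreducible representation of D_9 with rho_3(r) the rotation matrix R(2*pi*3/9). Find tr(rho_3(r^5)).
chi_{rho_3}(r^5) = 2*cos(2*pi*3*5/9) = -1

Derivation: rho_3(r^5) is rotation by angle 2*pi*3*5/9, whose trace is 2*cos(2*pi*3*5/9) = -1.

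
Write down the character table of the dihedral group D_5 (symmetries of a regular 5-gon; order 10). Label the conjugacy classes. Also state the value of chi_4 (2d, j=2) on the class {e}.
Conjugacy classes: {e} of size 1, {r^1, r^4} of size 2, {r^2, r^3} of size 2, {s, sr, ..., sr^4} of size 5.
Character table:
  irrep \ class              {e} (size 1)  {r^1, r^4} (size 2)  {r^2, r^3} (size 2)  {s, sr, ..., sr^4} (size 5)
  chi_1 (triv)               1             1                    1                    1                          
  chi_2 (sign: r->1, s->-1)  1             1                    1                    -1                         
  chi_3 (2d, j=1)            2             -1/2 + sqrt(5)/2     -sqrt(5)/2 - 1/2     0                          
  chi_4 (2d, j=2)            2             -sqrt(5)/2 - 1/2     -1/2 + sqrt(5)/2     0                          

Spot check: chi_4 (2d, j=2) on {e} = 2.

Working: D_5 has order 2*5 = 10 with 4 conjugacy classes, hence 4 irreducibles. Sum of squared dims 1 + 1 + 4 + 4 = 10 = |G|. Linear characters come from the abelianisation; the 2-dimensional irreps have character r^k -> 2*cos(2*pi*j*k/5), reflections -> 0.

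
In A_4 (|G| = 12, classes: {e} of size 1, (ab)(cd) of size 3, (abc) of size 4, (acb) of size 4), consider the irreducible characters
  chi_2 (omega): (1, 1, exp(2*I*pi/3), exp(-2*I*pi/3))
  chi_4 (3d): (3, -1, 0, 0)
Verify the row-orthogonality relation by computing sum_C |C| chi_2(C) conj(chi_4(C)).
Sum = 0; so <chi_2, chi_4> = 0 (distinct irreducibles are orthogonal).

Argument: Compute term by term over conjugacy classes (|C| * chi_2(C) * conj(chi_4(C))):
  1*(1)*conj(3) + 3*(1)*conj(-1) + 4*(exp(2*I*pi/3))*conj(0) + 4*(exp(-2*I*pi/3))*conj(0)
  = (3) + (-3) + (0) + (0)
  = 0.
(Exp terms are combined using exp(i*s)*conj(exp(i*t)) = exp(i*(s-t)), and sums of them are collapsed using the identity that for every m > 1 the m distinct m-th roots of unity sum to 0, e.g. 1 + exp(2*I*pi/3) + exp(-2*I*pi/3) = 0.)
Dividing by |G| = 12 gives 0/12 = 0, matching the row-orthogonality relation <chi_2, chi_4> = [chi_2 = chi_4].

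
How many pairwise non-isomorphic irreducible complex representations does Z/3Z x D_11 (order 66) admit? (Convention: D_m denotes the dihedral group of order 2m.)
21

Solution. The number of irreducible complex representations of a finite group equals its number of conjugacy classes. For a direct product, #classes(G x H) = #classes(G) * #classes(H). Z/3Z has 3 classes (abelian), D_11 has 7 classes, so 3 * 7 = 21, so Z/3Z x D_11 (order 66) has exactly 21 irreducible complex representations.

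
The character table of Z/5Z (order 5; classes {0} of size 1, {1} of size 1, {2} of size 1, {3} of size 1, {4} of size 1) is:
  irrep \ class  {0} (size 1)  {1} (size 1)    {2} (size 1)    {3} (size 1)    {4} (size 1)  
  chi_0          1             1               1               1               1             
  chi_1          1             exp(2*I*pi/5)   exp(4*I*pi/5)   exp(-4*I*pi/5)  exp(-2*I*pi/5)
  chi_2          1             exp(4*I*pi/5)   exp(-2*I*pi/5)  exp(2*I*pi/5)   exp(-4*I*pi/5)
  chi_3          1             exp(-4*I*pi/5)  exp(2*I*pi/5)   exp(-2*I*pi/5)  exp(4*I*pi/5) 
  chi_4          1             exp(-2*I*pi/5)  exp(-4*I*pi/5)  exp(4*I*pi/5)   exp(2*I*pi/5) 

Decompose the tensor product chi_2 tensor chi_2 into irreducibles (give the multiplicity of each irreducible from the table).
chi_2 tensor chi_2 = chi_4 (all other irreducibles have multiplicity 0).

Explanation: The character of a tensor product is the pointwise product (chi_2 * chi_2)(C) = chi_2(C) * chi_2(C):
  {0}: (1)*(1), {1}: (exp(4*I*pi/5))*(exp(4*I*pi/5)), {2}: (exp(-2*I*pi/5))*(exp(-2*I*pi/5)), {3}: (exp(2*I*pi/5))*(exp(2*I*pi/5)), {4}: (exp(-4*I*pi/5))*(exp(-4*I*pi/5))
so (chi_2 * chi_2) takes values
  {0} -> 1, {1} -> exp(-2*I*pi/5), {2} -> exp(-4*I*pi/5), {3} -> exp(4*I*pi/5), {4} -> exp(2*I*pi/5).
Now take the inner product of this character with each irreducible chi from the table, <chi_2*chi_2, chi> = (1/5) sum_C |C| (chi_2*chi_2)(C) conj(chi(C)):
  <chi_2*chi_2, chi_0> = (1/5)[1*(1)*conj(1) + 1*(exp(-2*I*pi/5))*conj(1) + 1*(exp(-4*I*pi/5))*conj(1) + 1*(exp(4*I*pi/5))*conj(1) + 1*(exp(2*I*pi/5))*conj(1)]
      = (1/5)[(1) + (exp(-2*I*pi/5)) + (exp(-4*I*pi/5)) + (exp(4*I*pi/5)) + (exp(2*I*pi/5))] = 0/5 = 0
  <chi_2*chi_2, chi_1> = (1/5)[1*(1)*conj(1) + 1*(exp(-2*I*pi/5))*conj(exp(2*I*pi/5)) + 1*(exp(-4*I*pi/5))*conj(exp(4*I*pi/5)) + 1*(exp(4*I*pi/5))*conj(exp(-4*I*pi/5)) + 1*(exp(2*I*pi/5))*conj(exp(-2*I*pi/5))]
      = (1/5)[(1) + (exp(-4*I*pi/5)) + (exp(2*I*pi/5)) + (exp(-2*I*pi/5)) + (exp(4*I*pi/5))] = 0/5 = 0
  <chi_2*chi_2, chi_2> = (1/5)[1*(1)*conj(1) + 1*(exp(-2*I*pi/5))*conj(exp(4*I*pi/5)) + 1*(exp(-4*I*pi/5))*conj(exp(-2*I*pi/5)) + 1*(exp(4*I*pi/5))*conj(exp(2*I*pi/5)) + 1*(exp(2*I*pi/5))*conj(exp(-4*I*pi/5))]
      = (1/5)[(1) + (exp(4*I*pi/5)) + (exp(-2*I*pi/5)) + (exp(2*I*pi/5)) + (exp(-4*I*pi/5))] = 0/5 = 0
  <chi_2*chi_2, chi_3> = (1/5)[1*(1)*conj(1) + 1*(exp(-2*I*pi/5))*conj(exp(-4*I*pi/5)) + 1*(exp(-4*I*pi/5))*conj(exp(2*I*pi/5)) + 1*(exp(4*I*pi/5))*conj(exp(-2*I*pi/5)) + 1*(exp(2*I*pi/5))*conj(exp(4*I*pi/5))]
      = (1/5)[(1) + (exp(2*I*pi/5)) + (exp(4*I*pi/5)) + (exp(-4*I*pi/5)) + (exp(-2*I*pi/5))] = 0/5 = 0
  <chi_2*chi_2, chi_4> = (1/5)[1*(1)*conj(1) + 1*(exp(-2*I*pi/5))*conj(exp(-2*I*pi/5)) + 1*(exp(-4*I*pi/5))*conj(exp(-4*I*pi/5)) + 1*(exp(4*I*pi/5))*conj(exp(4*I*pi/5)) + 1*(exp(2*I*pi/5))*conj(exp(2*I*pi/5))]
      = (1/5)[(1) + (1) + (1) + (1) + (1)] = 5/5 = 1
(Exp terms are combined using exp(i*s)*conj(exp(i*t)) = exp(i*(s-t)), and sums of them are collapsed using the identity that for every m > 1 the m distinct m-th roots of unity sum to 0, e.g. 1 + exp(2*I*pi/3) + exp(-2*I*pi/3) = 0.)
Hence the multiplicities are chi_4: 1. Dimension check: dim(chi_2)*dim(chi_2) = 1*1 = 1 and sum (mult * dim) = 1*1 = 1.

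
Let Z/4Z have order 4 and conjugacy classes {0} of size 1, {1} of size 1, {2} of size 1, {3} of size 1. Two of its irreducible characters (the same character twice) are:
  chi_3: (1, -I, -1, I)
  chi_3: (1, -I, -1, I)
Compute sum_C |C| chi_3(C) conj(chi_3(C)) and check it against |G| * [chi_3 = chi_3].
Sum = 4 = |G| = 4; so <chi_3, chi_3> = 1 (norm-1 confirms irreducibility).

Reasoning: Compute term by term over conjugacy classes (|C| * chi_3(C) * conj(chi_3(C))):
  1*(1)*conj(1) + 1*(-I)*conj(-I) + 1*(-1)*conj(-1) + 1*(I)*conj(I)
  = (1) + (1) + (1) + (1)
  = 4.
(Exp terms are combined using exp(i*s)*conj(exp(i*t)) = exp(i*(s-t)), and sums of them are collapsed using the identity that for every m > 1 the m distinct m-th roots of unity sum to 0, e.g. 1 + exp(2*I*pi/3) + exp(-2*I*pi/3) = 0.)
Dividing by |G| = 4 gives 4/4 = 1, matching the row-orthogonality relation <chi_3, chi_3> = [chi_3 = chi_3].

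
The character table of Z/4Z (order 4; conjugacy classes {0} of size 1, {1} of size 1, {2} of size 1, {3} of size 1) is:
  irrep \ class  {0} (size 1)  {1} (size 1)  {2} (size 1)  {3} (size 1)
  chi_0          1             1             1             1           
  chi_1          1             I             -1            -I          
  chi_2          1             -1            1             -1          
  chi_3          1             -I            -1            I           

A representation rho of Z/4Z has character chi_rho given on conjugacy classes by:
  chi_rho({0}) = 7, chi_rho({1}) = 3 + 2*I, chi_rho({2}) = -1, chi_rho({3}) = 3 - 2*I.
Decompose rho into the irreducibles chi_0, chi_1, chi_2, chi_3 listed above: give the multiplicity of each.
Multiplicities: chi_0: 3, chi_1: 3, chi_2: 0, chi_3: 1.

Justification: Use <chi_rho, chi> = (1/|G|) sum_C |C| * chi_rho(C) * conj(chi(C)) with |G| = 4 for each irreducible chi in the table:
  <chi_rho, chi_0> = (1/4)[1*(7)*conj(1) + 1*(3 + 2*I)*conj(1) + 1*(-1)*conj(1) + 1*(3 - 2*I)*conj(1)]
      = (1/4)[(7) + (3 + 2*I) + (-1) + (3 - 2*I)] = 12/4 = 3
  <chi_rho, chi_1> = (1/4)[1*(7)*conj(1) + 1*(3 + 2*I)*conj(I) + 1*(-1)*conj(-1) + 1*(3 - 2*I)*conj(-I)]
      = (1/4)[(7) + (2 - 3*I) + (1) + (2 + 3*I)] = 12/4 = 3
  <chi_rho, chi_2> = (1/4)[1*(7)*conj(1) + 1*(3 + 2*I)*conj(-1) + 1*(-1)*conj(1) + 1*(3 - 2*I)*conj(-1)]
      = (1/4)[(7) + (-3 - 2*I) + (-1) + (-3 + 2*I)] = 0/4 = 0
  <chi_rho, chi_3> = (1/4)[1*(7)*conj(1) + 1*(3 + 2*I)*conj(-I) + 1*(-1)*conj(-1) + 1*(3 - 2*I)*conj(I)]
      = (1/4)[(7) + (-2 + 3*I) + (1) + (-2 - 3*I)] = 4/4 = 1
(Exp terms are combined using exp(i*s)*conj(exp(i*t)) = exp(i*(s-t)), and sums of them are collapsed using the identity that for every m > 1 the m distinct m-th roots of unity sum to 0, e.g. 1 + exp(2*I*pi/3) + exp(-2*I*pi/3) = 0.)
Dimension check: dim(rho) = sum (mult * dim) = 3*1 + 3*1 + 0*1 + 1*1 = 7 = chi_rho(e) = 7.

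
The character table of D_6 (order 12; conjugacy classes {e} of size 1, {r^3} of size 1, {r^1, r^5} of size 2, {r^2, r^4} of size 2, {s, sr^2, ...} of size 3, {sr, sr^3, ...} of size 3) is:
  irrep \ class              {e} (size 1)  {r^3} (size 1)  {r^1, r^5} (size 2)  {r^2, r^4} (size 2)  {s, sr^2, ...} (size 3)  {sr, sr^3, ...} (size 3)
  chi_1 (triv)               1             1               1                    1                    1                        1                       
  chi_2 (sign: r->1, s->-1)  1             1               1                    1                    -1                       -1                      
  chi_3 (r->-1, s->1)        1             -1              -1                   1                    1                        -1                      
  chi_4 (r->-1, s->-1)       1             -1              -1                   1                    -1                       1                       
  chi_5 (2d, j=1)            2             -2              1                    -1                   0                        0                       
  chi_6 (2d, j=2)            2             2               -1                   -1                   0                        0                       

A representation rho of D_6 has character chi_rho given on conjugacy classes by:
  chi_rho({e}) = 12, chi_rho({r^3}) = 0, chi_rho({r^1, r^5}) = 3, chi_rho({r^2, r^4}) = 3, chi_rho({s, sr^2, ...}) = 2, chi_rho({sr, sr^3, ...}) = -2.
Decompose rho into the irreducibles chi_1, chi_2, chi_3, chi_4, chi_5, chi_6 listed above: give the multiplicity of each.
Multiplicities: chi_1: 2, chi_2: 2, chi_3: 2, chi_4: 0, chi_5: 2, chi_6: 1.

Use <chi_rho, chi> = (1/|G|) sum_C |C| * chi_rho(C) * conj(chi(C)) with |G| = 12 for each irreducible chi in the table:
  <chi_rho, chi_1> = (1/12)[1*(12)*conj(1) + 1*(0)*conj(1) + 2*(3)*conj(1) + 2*(3)*conj(1) + 3*(2)*conj(1) + 3*(-2)*conj(1)]
      = (1/12)[(12) + (0) + (6) + (6) + (6) + (-6)] = 24/12 = 2
  <chi_rho, chi_2> = (1/12)[1*(12)*conj(1) + 1*(0)*conj(1) + 2*(3)*conj(1) + 2*(3)*conj(1) + 3*(2)*conj(-1) + 3*(-2)*conj(-1)]
      = (1/12)[(12) + (0) + (6) + (6) + (-6) + (6)] = 24/12 = 2
  <chi_rho, chi_3> = (1/12)[1*(12)*conj(1) + 1*(0)*conj(-1) + 2*(3)*conj(-1) + 2*(3)*conj(1) + 3*(2)*conj(1) + 3*(-2)*conj(-1)]
      = (1/12)[(12) + (0) + (-6) + (6) + (6) + (6)] = 24/12 = 2
  <chi_rho, chi_4> = (1/12)[1*(12)*conj(1) + 1*(0)*conj(-1) + 2*(3)*conj(-1) + 2*(3)*conj(1) + 3*(2)*conj(-1) + 3*(-2)*conj(1)]
      = (1/12)[(12) + (0) + (-6) + (6) + (-6) + (-6)] = 0/12 = 0
  <chi_rho, chi_5> = (1/12)[1*(12)*conj(2) + 1*(0)*conj(-2) + 2*(3)*conj(1) + 2*(3)*conj(-1) + 3*(2)*conj(0) + 3*(-2)*conj(0)]
      = (1/12)[(24) + (0) + (6) + (-6) + (0) + (0)] = 24/12 = 2
  <chi_rho, chi_6> = (1/12)[1*(12)*conj(2) + 1*(0)*conj(2) + 2*(3)*conj(-1) + 2*(3)*conj(-1) + 3*(2)*conj(0) + 3*(-2)*conj(0)]
      = (1/12)[(24) + (0) + (-6) + (-6) + (0) + (0)] = 12/12 = 1
Dimension check: dim(rho) = sum (mult * dim) = 2*1 + 2*1 + 2*1 + 0*1 + 2*2 + 1*2 = 12 = chi_rho(e) = 12.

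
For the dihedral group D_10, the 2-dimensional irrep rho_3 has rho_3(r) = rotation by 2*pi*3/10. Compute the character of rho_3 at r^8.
chi_{rho_3}(r^8) = 2*cos(2*pi*3*8/10) = -sqrt(5)/2 - 1/2

Explanation: rho_3(r^8) is rotation by angle 2*pi*3*8/10, whose trace is 2*cos(2*pi*3*8/10) = -sqrt(5)/2 - 1/2.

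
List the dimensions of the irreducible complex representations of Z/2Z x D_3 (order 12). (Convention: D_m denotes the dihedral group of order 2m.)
Dimensions: 1, 1, 1, 1, 2, 2

Explanation: There are 6 irreducibles (= number of conjugacy classes). Their dimensions d_i satisfy sum d_i^2 = |G| = 12: 1 + 1 + 1 + 1 + 4 + 4 = 12. (For the product with Z/2Z: each of the 2 1-dim characters of Z/2Z tensors with each irrep of D_3, giving 2 copies of each D_3-dimension.)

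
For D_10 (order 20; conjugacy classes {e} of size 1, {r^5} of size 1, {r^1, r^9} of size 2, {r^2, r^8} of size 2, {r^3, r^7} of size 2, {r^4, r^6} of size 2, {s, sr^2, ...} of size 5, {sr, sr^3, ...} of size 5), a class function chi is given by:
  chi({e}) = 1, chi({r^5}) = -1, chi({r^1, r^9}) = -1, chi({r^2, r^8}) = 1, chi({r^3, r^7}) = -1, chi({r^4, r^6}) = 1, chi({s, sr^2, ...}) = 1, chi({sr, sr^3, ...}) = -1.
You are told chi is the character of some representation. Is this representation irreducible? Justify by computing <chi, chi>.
Irreducible: <chi, chi> = 1.

Explanation: <chi, chi> = (1/|G|) sum_C |C| * |chi(C)|^2 = (1/20)[1*|1|^2 + 1*|-1|^2 + 2*|-1|^2 + 2*|1|^2 + 2*|-1|^2 + 2*|1|^2 + 5*|1|^2 + 5*|-1|^2]
  = (1/20)[(1) + (1) + (2) + (2) + (2) + (2) + (5) + (5)] = 20/20 = 1.
A character is irreducible iff <chi, chi> = 1, so this representation is irreducible.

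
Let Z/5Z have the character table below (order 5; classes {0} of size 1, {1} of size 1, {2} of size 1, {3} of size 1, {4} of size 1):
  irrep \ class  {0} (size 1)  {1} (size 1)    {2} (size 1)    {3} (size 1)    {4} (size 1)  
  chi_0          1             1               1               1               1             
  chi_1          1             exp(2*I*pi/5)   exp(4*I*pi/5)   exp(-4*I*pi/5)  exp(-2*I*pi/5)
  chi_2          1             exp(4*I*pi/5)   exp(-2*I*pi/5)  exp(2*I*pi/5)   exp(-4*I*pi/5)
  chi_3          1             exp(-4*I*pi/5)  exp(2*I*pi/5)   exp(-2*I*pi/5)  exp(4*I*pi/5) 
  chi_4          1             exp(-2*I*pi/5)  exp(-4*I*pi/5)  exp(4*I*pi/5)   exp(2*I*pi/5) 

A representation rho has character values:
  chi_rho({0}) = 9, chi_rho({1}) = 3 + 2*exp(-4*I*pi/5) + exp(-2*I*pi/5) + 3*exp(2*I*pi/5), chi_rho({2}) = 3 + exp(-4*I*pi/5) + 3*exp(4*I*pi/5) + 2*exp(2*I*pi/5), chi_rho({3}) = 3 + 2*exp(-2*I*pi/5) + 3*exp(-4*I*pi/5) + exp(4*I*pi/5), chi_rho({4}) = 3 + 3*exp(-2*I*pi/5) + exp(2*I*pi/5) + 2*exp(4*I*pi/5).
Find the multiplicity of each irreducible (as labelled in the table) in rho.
Multiplicities: chi_0: 3, chi_1: 3, chi_2: 0, chi_3: 2, chi_4: 1.

Explanation: Use <chi_rho, chi> = (1/|G|) sum_C |C| * chi_rho(C) * conj(chi(C)) with |G| = 5 for each irreducible chi in the table:
  <chi_rho, chi_0> = (1/5)[1*(9)*conj(1) + 1*(3 + 2*exp(-4*I*pi/5) + exp(-2*I*pi/5) + 3*exp(2*I*pi/5))*conj(1) + 1*(3 + exp(-4*I*pi/5) + 3*exp(4*I*pi/5) + 2*exp(2*I*pi/5))*conj(1) + 1*(3 + 2*exp(-2*I*pi/5) + 3*exp(-4*I*pi/5) + exp(4*I*pi/5))*conj(1) + 1*(3 + 3*exp(-2*I*pi/5) + exp(2*I*pi/5) + 2*exp(4*I*pi/5))*conj(1)]
      = (1/5)[(9) + (3 + 2*exp(-4*I*pi/5) + exp(-2*I*pi/5) + 3*exp(2*I*pi/5)) + (3 + exp(-4*I*pi/5) + 3*exp(4*I*pi/5) + 2*exp(2*I*pi/5)) + (3 + 2*exp(-2*I*pi/5) + 3*exp(-4*I*pi/5) + exp(4*I*pi/5)) + (3 + 3*exp(-2*I*pi/5) + exp(2*I*pi/5) + 2*exp(4*I*pi/5))] = 15/5 = 3
  <chi_rho, chi_1> = (1/5)[1*(9)*conj(1) + 1*(3 + 2*exp(-4*I*pi/5) + exp(-2*I*pi/5) + 3*exp(2*I*pi/5))*conj(exp(2*I*pi/5)) + 1*(3 + exp(-4*I*pi/5) + 3*exp(4*I*pi/5) + 2*exp(2*I*pi/5))*conj(exp(4*I*pi/5)) + 1*(3 + 2*exp(-2*I*pi/5) + 3*exp(-4*I*pi/5) + exp(4*I*pi/5))*conj(exp(-4*I*pi/5)) + 1*(3 + 3*exp(-2*I*pi/5) + exp(2*I*pi/5) + 2*exp(4*I*pi/5))*conj(exp(-2*I*pi/5))]
      = (1/5)[(9) + (3 + 3*exp(-2*I*pi/5) + exp(-4*I*pi/5) + 2*exp(4*I*pi/5)) + (3 + 2*exp(-2*I*pi/5) + 3*exp(-4*I*pi/5) + exp(2*I*pi/5)) + (3 + exp(-2*I*pi/5) + 3*exp(4*I*pi/5) + 2*exp(2*I*pi/5)) + (3 + 2*exp(-4*I*pi/5) + exp(4*I*pi/5) + 3*exp(2*I*pi/5))] = 15/5 = 3
  <chi_rho, chi_2> = (1/5)[1*(9)*conj(1) + 1*(3 + 2*exp(-4*I*pi/5) + exp(-2*I*pi/5) + 3*exp(2*I*pi/5))*conj(exp(4*I*pi/5)) + 1*(3 + exp(-4*I*pi/5) + 3*exp(4*I*pi/5) + 2*exp(2*I*pi/5))*conj(exp(-2*I*pi/5)) + 1*(3 + 2*exp(-2*I*pi/5) + 3*exp(-4*I*pi/5) + exp(4*I*pi/5))*conj(exp(2*I*pi/5)) + 1*(3 + 3*exp(-2*I*pi/5) + exp(2*I*pi/5) + 2*exp(4*I*pi/5))*conj(exp(-4*I*pi/5))]
      = (1/5)[(9) + (3*exp(-2*I*pi/5) + 3*exp(-4*I*pi/5) + exp(4*I*pi/5) + 2*exp(2*I*pi/5)) + (3*exp(-4*I*pi/5) + exp(-2*I*pi/5) + 2*exp(4*I*pi/5) + 3*exp(2*I*pi/5)) + (3*exp(-2*I*pi/5) + 2*exp(-4*I*pi/5) + exp(2*I*pi/5) + 3*exp(4*I*pi/5)) + (2*exp(-2*I*pi/5) + exp(-4*I*pi/5) + 3*exp(4*I*pi/5) + 3*exp(2*I*pi/5))] = 0/5 = 0
  <chi_rho, chi_3> = (1/5)[1*(9)*conj(1) + 1*(3 + 2*exp(-4*I*pi/5) + exp(-2*I*pi/5) + 3*exp(2*I*pi/5))*conj(exp(-4*I*pi/5)) + 1*(3 + exp(-4*I*pi/5) + 3*exp(4*I*pi/5) + 2*exp(2*I*pi/5))*conj(exp(2*I*pi/5)) + 1*(3 + 2*exp(-2*I*pi/5) + 3*exp(-4*I*pi/5) + exp(4*I*pi/5))*conj(exp(-2*I*pi/5)) + 1*(3 + 3*exp(-2*I*pi/5) + exp(2*I*pi/5) + 2*exp(4*I*pi/5))*conj(exp(4*I*pi/5))]
      = (1/5)[(9) + (2 + 3*exp(-4*I*pi/5) + exp(2*I*pi/5) + 3*exp(4*I*pi/5)) + (2 + 3*exp(-2*I*pi/5) + exp(4*I*pi/5) + 3*exp(2*I*pi/5)) + (2 + 3*exp(-2*I*pi/5) + exp(-4*I*pi/5) + 3*exp(2*I*pi/5)) + (2 + 3*exp(-4*I*pi/5) + exp(-2*I*pi/5) + 3*exp(4*I*pi/5))] = 10/5 = 2
  <chi_rho, chi_4> = (1/5)[1*(9)*conj(1) + 1*(3 + 2*exp(-4*I*pi/5) + exp(-2*I*pi/5) + 3*exp(2*I*pi/5))*conj(exp(-2*I*pi/5)) + 1*(3 + exp(-4*I*pi/5) + 3*exp(4*I*pi/5) + 2*exp(2*I*pi/5))*conj(exp(-4*I*pi/5)) + 1*(3 + 2*exp(-2*I*pi/5) + 3*exp(-4*I*pi/5) + exp(4*I*pi/5))*conj(exp(4*I*pi/5)) + 1*(3 + 3*exp(-2*I*pi/5) + exp(2*I*pi/5) + 2*exp(4*I*pi/5))*conj(exp(2*I*pi/5))]
      = (1/5)[(9) + (1 + 2*exp(-2*I*pi/5) + 3*exp(4*I*pi/5) + 3*exp(2*I*pi/5)) + (1 + 3*exp(-2*I*pi/5) + 2*exp(-4*I*pi/5) + 3*exp(4*I*pi/5)) + (1 + 3*exp(-4*I*pi/5) + 2*exp(4*I*pi/5) + 3*exp(2*I*pi/5)) + (1 + 3*exp(-2*I*pi/5) + 3*exp(-4*I*pi/5) + 2*exp(2*I*pi/5))] = 5/5 = 1
(Exp terms are combined using exp(i*s)*conj(exp(i*t)) = exp(i*(s-t)), and sums of them are collapsed using the identity that for every m > 1 the m distinct m-th roots of unity sum to 0, e.g. 1 + exp(2*I*pi/3) + exp(-2*I*pi/3) = 0.)
Dimension check: dim(rho) = sum (mult * dim) = 3*1 + 3*1 + 0*1 + 2*1 + 1*1 = 9 = chi_rho(e) = 9.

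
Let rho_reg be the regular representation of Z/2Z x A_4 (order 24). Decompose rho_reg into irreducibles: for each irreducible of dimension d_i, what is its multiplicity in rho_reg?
Each irreducible V_i of dimension d_i appears with multiplicity d_i, i.e. rho_reg = (direct sum over all irreducibles V_i) d_i V_i. The irreducible dimensions for Z/2Z x A_4 are 1, 1, 1, 1, 1, 1, 3, 3: 6 irreducibles of dimension 1, each with multiplicity 1; 2 irreducibles of dimension 3, each with multiplicity 3. Total dimension 6*1*1 + 2*3*3 = 24 = |G|.

Derivation: General theorem: in the regular representation of a finite group G, each irreducible appears with multiplicity equal to its dimension. Check: dim(rho_reg) = sum d_i^2 = 1 + 1 + 1 + 1 + 1 + 1 + 9 + 9 = 24 = |G|.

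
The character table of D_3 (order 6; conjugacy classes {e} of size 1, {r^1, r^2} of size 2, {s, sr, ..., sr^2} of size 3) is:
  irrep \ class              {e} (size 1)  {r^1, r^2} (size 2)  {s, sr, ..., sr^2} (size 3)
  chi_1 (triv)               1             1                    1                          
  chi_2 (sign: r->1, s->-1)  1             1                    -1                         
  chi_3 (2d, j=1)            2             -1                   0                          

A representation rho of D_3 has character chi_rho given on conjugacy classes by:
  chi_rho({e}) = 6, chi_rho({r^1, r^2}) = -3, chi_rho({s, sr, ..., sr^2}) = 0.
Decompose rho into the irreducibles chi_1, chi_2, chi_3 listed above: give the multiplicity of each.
Multiplicities: chi_1: 0, chi_2: 0, chi_3: 3.

Working: Use <chi_rho, chi> = (1/|G|) sum_C |C| * chi_rho(C) * conj(chi(C)) with |G| = 6 for each irreducible chi in the table:
  <chi_rho, chi_1> = (1/6)[1*(6)*conj(1) + 2*(-3)*conj(1) + 3*(0)*conj(1)]
      = (1/6)[(6) + (-6) + (0)] = 0/6 = 0
  <chi_rho, chi_2> = (1/6)[1*(6)*conj(1) + 2*(-3)*conj(1) + 3*(0)*conj(-1)]
      = (1/6)[(6) + (-6) + (0)] = 0/6 = 0
  <chi_rho, chi_3> = (1/6)[1*(6)*conj(2) + 2*(-3)*conj(-1) + 3*(0)*conj(0)]
      = (1/6)[(12) + (6) + (0)] = 18/6 = 3
Dimension check: dim(rho) = sum (mult * dim) = 0*1 + 0*1 + 3*2 = 6 = chi_rho(e) = 6.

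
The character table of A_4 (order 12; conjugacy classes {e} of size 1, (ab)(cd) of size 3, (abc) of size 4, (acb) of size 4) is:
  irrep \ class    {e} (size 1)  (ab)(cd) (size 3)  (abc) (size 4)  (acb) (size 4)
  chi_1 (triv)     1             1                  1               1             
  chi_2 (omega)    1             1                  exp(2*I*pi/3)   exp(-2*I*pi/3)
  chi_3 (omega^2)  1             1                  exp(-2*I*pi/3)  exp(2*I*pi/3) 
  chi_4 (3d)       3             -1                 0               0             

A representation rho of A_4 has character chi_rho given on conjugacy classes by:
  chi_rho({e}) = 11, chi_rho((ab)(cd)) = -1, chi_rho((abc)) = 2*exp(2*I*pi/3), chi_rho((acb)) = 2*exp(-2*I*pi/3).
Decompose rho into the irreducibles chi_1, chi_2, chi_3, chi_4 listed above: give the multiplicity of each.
Multiplicities: chi_1: 0, chi_2: 2, chi_3: 0, chi_4: 3.

Why: Use <chi_rho, chi> = (1/|G|) sum_C |C| * chi_rho(C) * conj(chi(C)) with |G| = 12 for each irreducible chi in the table:
  <chi_rho, chi_1> = (1/12)[1*(11)*conj(1) + 3*(-1)*conj(1) + 4*(2*exp(2*I*pi/3))*conj(1) + 4*(2*exp(-2*I*pi/3))*conj(1)]
      = (1/12)[(11) + (-3) + (8*exp(2*I*pi/3)) + (8*exp(-2*I*pi/3))] = 0/12 = 0
  <chi_rho, chi_2> = (1/12)[1*(11)*conj(1) + 3*(-1)*conj(1) + 4*(2*exp(2*I*pi/3))*conj(exp(2*I*pi/3)) + 4*(2*exp(-2*I*pi/3))*conj(exp(-2*I*pi/3))]
      = (1/12)[(11) + (-3) + (8) + (8)] = 24/12 = 2
  <chi_rho, chi_3> = (1/12)[1*(11)*conj(1) + 3*(-1)*conj(1) + 4*(2*exp(2*I*pi/3))*conj(exp(-2*I*pi/3)) + 4*(2*exp(-2*I*pi/3))*conj(exp(2*I*pi/3))]
      = (1/12)[(11) + (-3) + (8*exp(-2*I*pi/3)) + (8*exp(2*I*pi/3))] = 0/12 = 0
  <chi_rho, chi_4> = (1/12)[1*(11)*conj(3) + 3*(-1)*conj(-1) + 4*(2*exp(2*I*pi/3))*conj(0) + 4*(2*exp(-2*I*pi/3))*conj(0)]
      = (1/12)[(33) + (3) + (0) + (0)] = 36/12 = 3
(Exp terms are combined using exp(i*s)*conj(exp(i*t)) = exp(i*(s-t)), and sums of them are collapsed using the identity that for every m > 1 the m distinct m-th roots of unity sum to 0, e.g. 1 + exp(2*I*pi/3) + exp(-2*I*pi/3) = 0.)
Dimension check: dim(rho) = sum (mult * dim) = 0*1 + 2*1 + 0*1 + 3*3 = 11 = chi_rho(e) = 11.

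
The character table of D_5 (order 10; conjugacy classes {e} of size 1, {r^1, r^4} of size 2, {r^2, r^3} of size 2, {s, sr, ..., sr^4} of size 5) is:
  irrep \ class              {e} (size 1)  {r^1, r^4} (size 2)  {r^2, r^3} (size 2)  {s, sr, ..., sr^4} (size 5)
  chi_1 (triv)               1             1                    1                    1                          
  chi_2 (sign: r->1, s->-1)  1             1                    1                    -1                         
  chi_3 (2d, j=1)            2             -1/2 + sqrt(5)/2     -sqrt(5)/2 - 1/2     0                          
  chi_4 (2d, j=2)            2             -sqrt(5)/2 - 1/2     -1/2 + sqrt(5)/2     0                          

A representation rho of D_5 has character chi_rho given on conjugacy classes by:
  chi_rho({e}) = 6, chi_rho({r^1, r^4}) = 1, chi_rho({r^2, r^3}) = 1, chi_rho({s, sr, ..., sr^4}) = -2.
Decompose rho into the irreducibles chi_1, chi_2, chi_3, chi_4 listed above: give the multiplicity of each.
Multiplicities: chi_1: 0, chi_2: 2, chi_3: 1, chi_4: 1.

Why: Use <chi_rho, chi> = (1/|G|) sum_C |C| * chi_rho(C) * conj(chi(C)) with |G| = 10 for each irreducible chi in the table:
  <chi_rho, chi_1> = (1/10)[1*(6)*conj(1) + 2*(1)*conj(1) + 2*(1)*conj(1) + 5*(-2)*conj(1)]
      = (1/10)[(6) + (2) + (2) + (-10)] = 0/10 = 0
  <chi_rho, chi_2> = (1/10)[1*(6)*conj(1) + 2*(1)*conj(1) + 2*(1)*conj(1) + 5*(-2)*conj(-1)]
      = (1/10)[(6) + (2) + (2) + (10)] = 20/10 = 2
  <chi_rho, chi_3> = (1/10)[1*(6)*conj(2) + 2*(1)*conj(-1/2 + sqrt(5)/2) + 2*(1)*conj(-sqrt(5)/2 - 1/2) + 5*(-2)*conj(0)]
      = (1/10)[(12) + (-1 + sqrt(5)) + (-sqrt(5) - 1) + (0)] = 10/10 = 1
  <chi_rho, chi_4> = (1/10)[1*(6)*conj(2) + 2*(1)*conj(-sqrt(5)/2 - 1/2) + 2*(1)*conj(-1/2 + sqrt(5)/2) + 5*(-2)*conj(0)]
      = (1/10)[(12) + (-sqrt(5) - 1) + (-1 + sqrt(5)) + (0)] = 10/10 = 1
Dimension check: dim(rho) = sum (mult * dim) = 0*1 + 2*1 + 1*2 + 1*2 = 6 = chi_rho(e) = 6.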